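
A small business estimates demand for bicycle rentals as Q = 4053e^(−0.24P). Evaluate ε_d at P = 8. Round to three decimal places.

-1.920

At P = 8, Q = 594.198.
dQ/dP = −0.24·4053e^(−0.24P) = −0.24Q = -142.608.
ε = (dQ/dP)(P/Q) = (-142.608)(8/594.198).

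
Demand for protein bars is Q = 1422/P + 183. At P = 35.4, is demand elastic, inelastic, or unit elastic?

Q = 223.169, dQ/dP = -1.135.
ε = (dQ/dP)(P/Q) ≈ -0.180.
|ε| = 0.18 < 1.

inelastic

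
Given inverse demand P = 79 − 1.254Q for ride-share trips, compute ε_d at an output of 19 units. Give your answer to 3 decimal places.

At Q = 19, P = 79 − 1.254(19) = 55.17.
dP/dQ = −1.254, so dQ/dP = 1/(−1.254) = -0.797.
ε = (dQ/dP)(P/Q) = (-0.797)(55.17/19).

-2.316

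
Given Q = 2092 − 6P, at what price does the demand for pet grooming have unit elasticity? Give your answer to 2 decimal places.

174.33

For linear demand Q = a − bP, ε = −bP/(a − bP). |ε| = 1 when bP = a − bP, i.e. P = a/(2b).
P = 2092/(2·6) = 2092/12 = 174.3333.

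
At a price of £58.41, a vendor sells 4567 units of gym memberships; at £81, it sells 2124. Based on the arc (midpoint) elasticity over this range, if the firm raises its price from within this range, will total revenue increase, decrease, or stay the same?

decrease

Arc ε = (-2443/22.59)(69.70/3345.5) ≈ -2.253.
|ε| = 2.25 > 1, so demand is elastic. A price rise therefore reduces total revenue.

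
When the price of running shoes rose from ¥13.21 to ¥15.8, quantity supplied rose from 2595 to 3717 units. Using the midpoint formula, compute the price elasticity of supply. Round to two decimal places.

ΔQ = 3717 − 2595 = 1122; ΔP = 15.8 − 13.21 = 2.59.
Midpoints: P̄ = 14.51, Q̄ = 3156.0.
ε_s = (ΔQ/ΔP)(P̄/Q̄) = (1122/2.59)(14.51/3156.0).

1.99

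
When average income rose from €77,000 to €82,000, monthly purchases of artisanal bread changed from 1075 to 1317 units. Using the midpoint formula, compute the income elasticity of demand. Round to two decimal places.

3.22

ΔQ = 242, ΔI = 5000. Midpoints: Ī = 79,500, Q̄ = 1196.0.
ε_I = (ΔQ/ΔI)(Ī/Q̄) = (242/5000)(79500/1196.0).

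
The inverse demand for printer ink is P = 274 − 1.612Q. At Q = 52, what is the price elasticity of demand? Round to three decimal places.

-2.269

At Q = 52, P = 274 − 1.612(52) = 190.18.
dP/dQ = −1.612, so dQ/dP = 1/(−1.612) = -0.620.
ε = (dQ/dP)(P/Q) = (-0.620)(190.18/52).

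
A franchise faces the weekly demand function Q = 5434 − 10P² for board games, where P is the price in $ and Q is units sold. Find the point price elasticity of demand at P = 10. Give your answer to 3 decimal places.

At P = 10, Q = 4434.
dQ/dP = −20P = -200.
ε = (dQ/dP)(P/Q) = (-200)(10/4434).
|ε| < 1, so demand is inelastic at this price.

-0.451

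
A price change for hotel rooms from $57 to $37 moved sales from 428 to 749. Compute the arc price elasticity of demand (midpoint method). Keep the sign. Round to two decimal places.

-1.28

ΔQ = 749 − 428 = 321; ΔP = 37 − 57 = -20.
Midpoints: P̄ = 47.00, Q̄ = 588.5.
ε = (ΔQ/ΔP)(P̄/Q̄) = (321/-20)(47.00/588.5).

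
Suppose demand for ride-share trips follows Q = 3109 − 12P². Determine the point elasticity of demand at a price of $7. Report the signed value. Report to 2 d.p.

-0.47

At P = 7, Q = 2521.
dQ/dP = −24P = -168.
ε = (dQ/dP)(P/Q) = (-168)(7/2521).
|ε| < 1, so demand is inelastic at this price.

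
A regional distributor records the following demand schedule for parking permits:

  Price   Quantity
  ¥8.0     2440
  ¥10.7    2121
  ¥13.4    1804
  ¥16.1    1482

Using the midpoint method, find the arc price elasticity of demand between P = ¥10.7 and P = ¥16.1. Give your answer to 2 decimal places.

At P = 10.7, Q = 2121; at P = 16.1, Q = 1482.
ΔQ = -639, ΔP = 5.4. Midpoints: P̄ = 13.40, Q̄ = 1801.5.
ε = (ΔQ/ΔP)(P̄/Q̄) = (-639/5.4)(13.40/1801.5).

-0.88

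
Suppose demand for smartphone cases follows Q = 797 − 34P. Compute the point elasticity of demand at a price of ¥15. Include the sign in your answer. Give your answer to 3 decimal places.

-1.777

At P = 15, Q = 287.
dQ/dP = −34.
ε = (dQ/dP)(P/Q) = (-34)(15/287).
|ε| > 1, so demand is elastic at this price.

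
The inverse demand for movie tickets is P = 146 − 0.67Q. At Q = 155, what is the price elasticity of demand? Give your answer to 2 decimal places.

-0.41

At Q = 155, P = 146 − 0.67(155) = 42.15.
dP/dQ = −0.67, so dQ/dP = 1/(−0.67) = -1.493.
ε = (dQ/dP)(P/Q) = (-1.493)(42.15/155).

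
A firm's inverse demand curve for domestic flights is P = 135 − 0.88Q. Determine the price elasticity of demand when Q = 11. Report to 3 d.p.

At Q = 11, P = 135 − 0.88(11) = 125.32.
dP/dQ = −0.88, so dQ/dP = 1/(−0.88) = -1.136.
ε = (dQ/dP)(P/Q) = (-1.136)(125.32/11).

-12.946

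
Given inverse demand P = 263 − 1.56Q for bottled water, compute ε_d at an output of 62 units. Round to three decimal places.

-1.719

At Q = 62, P = 263 − 1.56(62) = 166.28.
dP/dQ = −1.56, so dQ/dP = 1/(−1.56) = -0.641.
ε = (dQ/dP)(P/Q) = (-0.641)(166.28/62).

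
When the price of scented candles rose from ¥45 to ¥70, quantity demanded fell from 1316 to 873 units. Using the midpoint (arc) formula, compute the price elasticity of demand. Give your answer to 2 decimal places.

ΔQ = 873 − 1316 = -443; ΔP = 70 − 45 = 25.
Midpoints: P̄ = 57.50, Q̄ = 1094.5.
ε = (ΔQ/ΔP)(P̄/Q̄) = (-443/25)(57.50/1094.5).

-0.93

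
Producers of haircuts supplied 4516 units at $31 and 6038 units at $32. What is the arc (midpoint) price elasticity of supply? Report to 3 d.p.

ΔQ = 6038 − 4516 = 1522; ΔP = 32 − 31 = 1.
Midpoints: P̄ = 31.50, Q̄ = 5277.0.
ε_s = (ΔQ/ΔP)(P̄/Q̄) = (1522/1)(31.50/5277.0).

9.085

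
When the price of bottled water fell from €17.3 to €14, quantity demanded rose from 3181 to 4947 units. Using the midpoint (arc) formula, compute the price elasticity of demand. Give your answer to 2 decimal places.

ΔQ = 4947 − 3181 = 1766; ΔP = 14 − 17.3 = -3.3.
Midpoints: P̄ = 15.65, Q̄ = 4064.0.
ε = (ΔQ/ΔP)(P̄/Q̄) = (1766/-3.3)(15.65/4064.0).

-2.06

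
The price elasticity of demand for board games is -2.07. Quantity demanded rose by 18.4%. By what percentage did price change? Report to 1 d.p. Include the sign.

-8.9%

%ΔP ≈ %ΔQ / ε = (18.4%)/(-2.07) = -8.89%.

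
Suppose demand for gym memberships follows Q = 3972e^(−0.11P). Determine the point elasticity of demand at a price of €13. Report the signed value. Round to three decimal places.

-1.430

At P = 13, Q = 950.535.
dQ/dP = −0.11·3972e^(−0.11P) = −0.11Q = -104.559.
ε = (dQ/dP)(P/Q) = (-104.559)(13/950.535).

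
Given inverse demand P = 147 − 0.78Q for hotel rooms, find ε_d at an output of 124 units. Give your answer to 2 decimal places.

-0.52

At Q = 124, P = 147 − 0.78(124) = 50.28.
dP/dQ = −0.78, so dQ/dP = 1/(−0.78) = -1.282.
ε = (dQ/dP)(P/Q) = (-1.282)(50.28/124).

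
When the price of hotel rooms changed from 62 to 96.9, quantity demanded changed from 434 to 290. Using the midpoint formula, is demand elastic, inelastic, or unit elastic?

inelastic

Arc ε ≈ -0.906.
|ε| = 0.91 < 1.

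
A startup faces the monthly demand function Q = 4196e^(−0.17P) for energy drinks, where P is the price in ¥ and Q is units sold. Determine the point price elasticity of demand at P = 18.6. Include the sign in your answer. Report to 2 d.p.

-3.16

At P = 18.6, Q = 177.663.
dQ/dP = −0.17·4196e^(−0.17P) = −0.17Q = -30.203.
ε = (dQ/dP)(P/Q) = (-30.203)(18.6/177.663).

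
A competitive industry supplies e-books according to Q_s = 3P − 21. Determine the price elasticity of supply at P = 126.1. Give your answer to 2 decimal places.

1.06

At P = 126.1, Q_s = 357.30.
dQ_s/dP = 3.
ε_s = (dQ_s/dP)(P/Q_s) = (3)(126.1/357.30).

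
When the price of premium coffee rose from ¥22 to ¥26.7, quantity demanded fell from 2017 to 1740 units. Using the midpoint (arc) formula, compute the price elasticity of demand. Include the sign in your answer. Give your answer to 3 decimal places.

-0.764

ΔQ = 1740 − 2017 = -277; ΔP = 26.7 − 22 = 4.7.
Midpoints: P̄ = 24.35, Q̄ = 1878.5.
ε = (ΔQ/ΔP)(P̄/Q̄) = (-277/4.7)(24.35/1878.5).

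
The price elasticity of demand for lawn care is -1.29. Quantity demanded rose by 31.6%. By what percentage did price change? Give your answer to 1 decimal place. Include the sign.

-24.5%

%ΔP ≈ %ΔQ / ε = (31.6%)/(-1.29) = -24.50%.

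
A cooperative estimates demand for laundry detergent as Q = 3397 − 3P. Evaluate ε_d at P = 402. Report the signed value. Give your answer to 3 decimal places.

-0.550

At P = 402, Q = 2191.
dQ/dP = −3.
ε = (dQ/dP)(P/Q) = (-3)(402/2191).
|ε| < 1, so demand is inelastic at this price.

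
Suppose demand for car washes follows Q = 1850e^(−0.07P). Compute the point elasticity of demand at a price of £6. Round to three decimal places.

At P = 6, Q = 1215.537.
dQ/dP = −0.07·1850e^(−0.07P) = −0.07Q = -85.088.
ε = (dQ/dP)(P/Q) = (-85.088)(6/1215.537).

-0.420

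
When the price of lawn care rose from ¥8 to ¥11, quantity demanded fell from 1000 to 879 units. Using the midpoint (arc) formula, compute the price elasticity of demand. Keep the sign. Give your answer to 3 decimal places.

-0.408

ΔQ = 879 − 1000 = -121; ΔP = 11 − 8 = 3.
Midpoints: P̄ = 9.50, Q̄ = 939.5.
ε = (ΔQ/ΔP)(P̄/Q̄) = (-121/3)(9.50/939.5).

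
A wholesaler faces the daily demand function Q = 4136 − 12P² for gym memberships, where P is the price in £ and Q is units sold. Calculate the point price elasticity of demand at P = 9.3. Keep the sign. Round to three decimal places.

-0.670

At P = 9.3, Q = 3098.120.
dQ/dP = −24P = -223.200.
ε = (dQ/dP)(P/Q) = (-223.200)(9.3/3098.120).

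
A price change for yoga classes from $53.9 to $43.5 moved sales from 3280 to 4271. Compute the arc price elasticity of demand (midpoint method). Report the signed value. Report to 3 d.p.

ΔQ = 4271 − 3280 = 991; ΔP = 43.5 − 53.9 = -10.4.
Midpoints: P̄ = 48.70, Q̄ = 3775.5.
ε = (ΔQ/ΔP)(P̄/Q̄) = (991/-10.4)(48.70/3775.5).

-1.229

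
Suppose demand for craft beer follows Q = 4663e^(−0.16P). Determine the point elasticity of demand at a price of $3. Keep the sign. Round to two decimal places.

At P = 3, Q = 2885.387.
dQ/dP = −0.16·4663e^(−0.16P) = −0.16Q = -461.662.
ε = (dQ/dP)(P/Q) = (-461.662)(3/2885.387).
|ε| < 1, so demand is inelastic at this price.

-0.48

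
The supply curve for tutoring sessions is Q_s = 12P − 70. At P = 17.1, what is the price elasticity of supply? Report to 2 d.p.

At P = 17.1, Q_s = 135.20.
dQ_s/dP = 12.
ε_s = (dQ_s/dP)(P/Q_s) = (12)(17.1/135.20).

1.52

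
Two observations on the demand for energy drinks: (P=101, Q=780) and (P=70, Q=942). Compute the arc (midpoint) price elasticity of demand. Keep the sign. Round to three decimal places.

-0.519

ΔQ = 942 − 780 = 162; ΔP = 70 − 101 = -31.
Midpoints: P̄ = 85.50, Q̄ = 861.0.
ε = (ΔQ/ΔP)(P̄/Q̄) = (162/-31)(85.50/861.0).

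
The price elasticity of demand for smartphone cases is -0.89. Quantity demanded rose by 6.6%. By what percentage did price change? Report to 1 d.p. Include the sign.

-7.4%

%ΔP ≈ %ΔQ / ε = (6.6%)/(-0.89) = -7.42%.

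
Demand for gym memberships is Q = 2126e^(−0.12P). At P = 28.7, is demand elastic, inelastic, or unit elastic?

elastic

Q = 67.897, dQ/dP = -8.148.
ε = (dQ/dP)(P/Q) ≈ -3.444.
|ε| = 3.44 > 1.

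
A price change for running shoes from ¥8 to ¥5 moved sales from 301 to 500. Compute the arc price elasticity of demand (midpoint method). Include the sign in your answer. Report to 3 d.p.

ΔQ = 500 − 301 = 199; ΔP = 5 − 8 = -3.
Midpoints: P̄ = 6.50, Q̄ = 400.5.
ε = (ΔQ/ΔP)(P̄/Q̄) = (199/-3)(6.50/400.5).

-1.077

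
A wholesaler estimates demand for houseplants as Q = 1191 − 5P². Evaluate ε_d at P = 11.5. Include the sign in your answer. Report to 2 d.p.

-2.50

At P = 11.5, Q = 529.750.
dQ/dP = −10P = -115.
ε = (dQ/dP)(P/Q) = (-115)(11.5/529.750).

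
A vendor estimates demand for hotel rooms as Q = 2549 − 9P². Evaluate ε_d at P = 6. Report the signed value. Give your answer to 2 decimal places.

At P = 6, Q = 2225.
dQ/dP = −18P = -108.
ε = (dQ/dP)(P/Q) = (-108)(6/2225).

-0.29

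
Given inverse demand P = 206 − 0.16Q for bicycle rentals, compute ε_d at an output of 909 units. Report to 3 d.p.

-0.416

At Q = 909, P = 206 − 0.16(909) = 60.56.
dP/dQ = −0.16, so dQ/dP = 1/(−0.16) = -6.250.
ε = (dQ/dP)(P/Q) = (-6.250)(60.56/909).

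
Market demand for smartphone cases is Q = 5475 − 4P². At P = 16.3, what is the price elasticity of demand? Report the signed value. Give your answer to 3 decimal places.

-0.482

At P = 16.3, Q = 4412.240.
dQ/dP = −8P = -130.400.
ε = (dQ/dP)(P/Q) = (-130.400)(16.3/4412.240).
|ε| < 1, so demand is inelastic at this price.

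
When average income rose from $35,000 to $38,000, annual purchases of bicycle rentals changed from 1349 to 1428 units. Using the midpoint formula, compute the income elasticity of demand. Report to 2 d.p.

ΔQ = 79, ΔI = 3000. Midpoints: Ī = 36,500, Q̄ = 1388.5.
ε_I = (ΔQ/ΔI)(Ī/Q̄) = (79/3000)(36500/1388.5).

0.69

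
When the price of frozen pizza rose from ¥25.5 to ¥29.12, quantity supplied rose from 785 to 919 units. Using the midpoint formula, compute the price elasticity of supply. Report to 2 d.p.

ΔQ = 919 − 785 = 134; ΔP = 29.12 − 25.5 = 3.62.
Midpoints: P̄ = 27.31, Q̄ = 852.0.
ε_s = (ΔQ/ΔP)(P̄/Q̄) = (134/3.62)(27.31/852.0).

1.19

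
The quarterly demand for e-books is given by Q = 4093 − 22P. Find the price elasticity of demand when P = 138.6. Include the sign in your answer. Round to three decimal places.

-2.921

At P = 138.6, Q = 1043.800.
dQ/dP = −22.
ε = (dQ/dP)(P/Q) = (-22)(138.6/1043.800).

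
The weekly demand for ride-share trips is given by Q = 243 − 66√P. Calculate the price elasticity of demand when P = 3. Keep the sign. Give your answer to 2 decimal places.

-0.44

At P = 3, Q = 128.685.
dQ/dP = −66/(2√P) = -19.053.
ε = (dQ/dP)(P/Q) = (-19.053)(3/128.685).
|ε| < 1, so demand is inelastic at this price.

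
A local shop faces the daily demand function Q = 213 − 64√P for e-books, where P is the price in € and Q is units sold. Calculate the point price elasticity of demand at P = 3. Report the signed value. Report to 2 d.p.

At P = 3, Q = 102.149.
dQ/dP = −64/(2√P) = -18.475.
ε = (dQ/dP)(P/Q) = (-18.475)(3/102.149).

-0.54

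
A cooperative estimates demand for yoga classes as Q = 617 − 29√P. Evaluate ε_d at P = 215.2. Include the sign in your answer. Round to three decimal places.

-1.110

At P = 215.2, Q = 191.579.
dQ/dP = −29/(2√P) = -0.988.
ε = (dQ/dP)(P/Q) = (-0.988)(215.2/191.579).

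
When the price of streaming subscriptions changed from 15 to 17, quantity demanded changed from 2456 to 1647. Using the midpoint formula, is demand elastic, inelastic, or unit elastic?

elastic

Arc ε ≈ -3.155.
|ε| = 3.15 > 1.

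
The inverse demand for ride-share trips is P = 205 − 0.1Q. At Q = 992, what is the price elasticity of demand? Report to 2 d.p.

At Q = 992, P = 205 − 0.1(992) = 105.80.
dP/dQ = −0.1, so dQ/dP = 1/(−0.1) = -10.000.
ε = (dQ/dP)(P/Q) = (-10.000)(105.80/992).

-1.07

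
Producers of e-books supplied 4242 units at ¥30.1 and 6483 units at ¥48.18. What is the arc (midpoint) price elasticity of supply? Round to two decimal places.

ΔQ = 6483 − 4242 = 2241; ΔP = 48.18 − 30.1 = 18.08.
Midpoints: P̄ = 39.14, Q̄ = 5362.5.
ε_s = (ΔQ/ΔP)(P̄/Q̄) = (2241/18.08)(39.14/5362.5).

0.90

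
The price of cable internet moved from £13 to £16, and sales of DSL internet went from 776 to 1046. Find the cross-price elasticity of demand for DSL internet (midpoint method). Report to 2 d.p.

1.43

ΔQ_x = 1046 − 776 = 270; ΔP_y = 16 − 13 = 3.
Midpoints: P̄_y = 14.50, Q̄_x = 911.0.
ε_xy = (ΔQ_x/ΔP_y)(P̄_y/Q̄_x) = (270/3)(14.50/911.0).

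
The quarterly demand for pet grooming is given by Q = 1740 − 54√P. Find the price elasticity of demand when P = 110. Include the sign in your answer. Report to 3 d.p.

-0.241

At P = 110, Q = 1173.643.
dQ/dP = −54/(2√P) = -2.574.
ε = (dQ/dP)(P/Q) = (-2.574)(110/1173.643).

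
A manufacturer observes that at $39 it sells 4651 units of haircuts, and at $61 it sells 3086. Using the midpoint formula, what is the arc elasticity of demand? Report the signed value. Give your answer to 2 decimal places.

ΔQ = 3086 − 4651 = -1565; ΔP = 61 − 39 = 22.
Midpoints: P̄ = 50.00, Q̄ = 3868.5.
ε = (ΔQ/ΔP)(P̄/Q̄) = (-1565/22)(50.00/3868.5).

-0.92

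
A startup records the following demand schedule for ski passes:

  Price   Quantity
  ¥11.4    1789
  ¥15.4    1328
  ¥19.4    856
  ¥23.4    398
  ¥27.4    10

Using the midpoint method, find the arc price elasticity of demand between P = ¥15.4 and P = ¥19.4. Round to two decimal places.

At P = 15.4, Q = 1328; at P = 19.4, Q = 856.
ΔQ = -472, ΔP = 4.0. Midpoints: P̄ = 17.40, Q̄ = 1092.0.
ε = (ΔQ/ΔP)(P̄/Q̄) = (-472/4.0)(17.40/1092.0).

-1.88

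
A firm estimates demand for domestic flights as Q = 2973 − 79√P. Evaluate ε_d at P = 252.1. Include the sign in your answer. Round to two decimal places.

At P = 252.1, Q = 1718.665.
dQ/dP = −79/(2√P) = -2.488.
ε = (dQ/dP)(P/Q) = (-2.488)(252.1/1718.665).

-0.36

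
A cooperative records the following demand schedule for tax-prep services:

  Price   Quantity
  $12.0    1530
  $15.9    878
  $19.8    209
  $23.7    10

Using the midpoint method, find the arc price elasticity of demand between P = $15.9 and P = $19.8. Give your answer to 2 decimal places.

-5.63

At P = 15.9, Q = 878; at P = 19.8, Q = 209.
ΔQ = -669, ΔP = 3.9. Midpoints: P̄ = 17.85, Q̄ = 543.5.
ε = (ΔQ/ΔP)(P̄/Q̄) = (-669/3.9)(17.85/543.5).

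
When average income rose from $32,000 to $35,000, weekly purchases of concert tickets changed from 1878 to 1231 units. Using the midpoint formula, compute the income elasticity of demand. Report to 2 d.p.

-4.65

ΔQ = -647, ΔI = 3000. Midpoints: Ī = 33,500, Q̄ = 1554.5.
ε_I = (ΔQ/ΔI)(Ī/Q̄) = (-647/3000)(33500/1554.5).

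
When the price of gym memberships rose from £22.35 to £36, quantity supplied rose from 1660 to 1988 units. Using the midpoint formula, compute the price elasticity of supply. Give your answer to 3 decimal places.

0.384

ΔQ = 1988 − 1660 = 328; ΔP = 36 − 22.35 = 13.65.
Midpoints: P̄ = 29.18, Q̄ = 1824.0.
ε_s = (ΔQ/ΔP)(P̄/Q̄) = (328/13.65)(29.18/1824.0).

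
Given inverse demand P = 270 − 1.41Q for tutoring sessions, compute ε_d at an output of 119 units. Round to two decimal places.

-0.61

At Q = 119, P = 270 − 1.41(119) = 102.21.
dP/dQ = −1.41, so dQ/dP = 1/(−1.41) = -0.709.
ε = (dQ/dP)(P/Q) = (-0.709)(102.21/119).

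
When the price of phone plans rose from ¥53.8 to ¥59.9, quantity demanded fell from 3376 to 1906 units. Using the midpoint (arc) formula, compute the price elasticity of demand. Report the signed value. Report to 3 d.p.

-5.187

ΔQ = 1906 − 3376 = -1470; ΔP = 59.9 − 53.8 = 6.1.
Midpoints: P̄ = 56.85, Q̄ = 2641.0.
ε = (ΔQ/ΔP)(P̄/Q̄) = (-1470/6.1)(56.85/2641.0).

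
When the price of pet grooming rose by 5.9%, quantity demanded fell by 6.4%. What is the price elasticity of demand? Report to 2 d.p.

ε = %ΔQ / %ΔP = (-6.4)/(5.9) = -1.085.

-1.08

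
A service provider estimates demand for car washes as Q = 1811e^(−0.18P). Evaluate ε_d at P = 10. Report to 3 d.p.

At P = 10, Q = 299.356.
dQ/dP = −0.18·1811e^(−0.18P) = −0.18Q = -53.884.
ε = (dQ/dP)(P/Q) = (-53.884)(10/299.356).

-1.800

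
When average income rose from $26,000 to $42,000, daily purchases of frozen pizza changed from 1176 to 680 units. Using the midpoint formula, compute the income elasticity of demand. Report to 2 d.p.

-1.14

ΔQ = -496, ΔI = 16000. Midpoints: Ī = 34,000, Q̄ = 928.0.
ε_I = (ΔQ/ΔI)(Ī/Q̄) = (-496/16000)(34000/928.0).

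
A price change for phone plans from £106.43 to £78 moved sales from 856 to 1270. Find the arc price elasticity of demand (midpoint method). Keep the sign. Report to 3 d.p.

ΔQ = 1270 − 856 = 414; ΔP = 78 − 106.43 = -28.43.
Midpoints: P̄ = 92.22, Q̄ = 1063.0.
ε = (ΔQ/ΔP)(P̄/Q̄) = (414/-28.43)(92.22/1063.0).

-1.263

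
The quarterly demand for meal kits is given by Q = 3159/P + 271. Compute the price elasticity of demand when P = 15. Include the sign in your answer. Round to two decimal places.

-0.44

At P = 15, Q = 481.600.
dQ/dP = −3159/P² = -14.040.
ε = (dQ/dP)(P/Q) = (-14.040)(15/481.600).
|ε| < 1, so demand is inelastic at this price.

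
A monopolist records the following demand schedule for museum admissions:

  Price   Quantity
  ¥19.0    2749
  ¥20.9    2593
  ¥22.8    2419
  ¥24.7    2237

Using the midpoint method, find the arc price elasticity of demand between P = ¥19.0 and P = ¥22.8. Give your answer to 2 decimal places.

-0.70

At P = 19.0, Q = 2749; at P = 22.8, Q = 2419.
ΔQ = -330, ΔP = 3.8. Midpoints: P̄ = 20.90, Q̄ = 2584.0.
ε = (ΔQ/ΔP)(P̄/Q̄) = (-330/3.8)(20.90/2584.0).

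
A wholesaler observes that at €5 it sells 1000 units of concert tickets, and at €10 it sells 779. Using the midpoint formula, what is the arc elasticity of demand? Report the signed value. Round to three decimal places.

ΔQ = 779 − 1000 = -221; ΔP = 10 − 5 = 5.
Midpoints: P̄ = 7.50, Q̄ = 889.5.
ε = (ΔQ/ΔP)(P̄/Q̄) = (-221/5)(7.50/889.5).

-0.373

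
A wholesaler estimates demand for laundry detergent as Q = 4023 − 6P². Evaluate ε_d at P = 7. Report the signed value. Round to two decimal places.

At P = 7, Q = 3729.
dQ/dP = −12P = -84.
ε = (dQ/dP)(P/Q) = (-84)(7/3729).

-0.16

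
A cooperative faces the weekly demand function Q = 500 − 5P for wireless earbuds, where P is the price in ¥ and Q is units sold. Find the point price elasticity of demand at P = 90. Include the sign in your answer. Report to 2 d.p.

At P = 90, Q = 50.
dQ/dP = −5.
ε = (dQ/dP)(P/Q) = (-5)(90/50).

-9.00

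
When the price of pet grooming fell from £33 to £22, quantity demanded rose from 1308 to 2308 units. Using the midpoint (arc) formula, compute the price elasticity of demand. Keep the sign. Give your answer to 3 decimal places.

ΔQ = 2308 − 1308 = 1000; ΔP = 22 − 33 = -11.
Midpoints: P̄ = 27.50, Q̄ = 1808.0.
ε = (ΔQ/ΔP)(P̄/Q̄) = (1000/-11)(27.50/1808.0).

-1.383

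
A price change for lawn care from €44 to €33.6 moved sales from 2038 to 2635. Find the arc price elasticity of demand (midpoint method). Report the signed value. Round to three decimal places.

-0.953

ΔQ = 2635 − 2038 = 597; ΔP = 33.6 − 44 = -10.4.
Midpoints: P̄ = 38.80, Q̄ = 2336.5.
ε = (ΔQ/ΔP)(P̄/Q̄) = (597/-10.4)(38.80/2336.5).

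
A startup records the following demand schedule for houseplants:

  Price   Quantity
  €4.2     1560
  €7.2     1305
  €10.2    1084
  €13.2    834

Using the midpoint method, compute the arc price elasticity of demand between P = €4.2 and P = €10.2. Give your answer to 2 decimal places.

-0.43

At P = 4.2, Q = 1560; at P = 10.2, Q = 1084.
ΔQ = -476, ΔP = 6.0. Midpoints: P̄ = 7.20, Q̄ = 1322.0.
ε = (ΔQ/ΔP)(P̄/Q̄) = (-476/6.0)(7.20/1322.0).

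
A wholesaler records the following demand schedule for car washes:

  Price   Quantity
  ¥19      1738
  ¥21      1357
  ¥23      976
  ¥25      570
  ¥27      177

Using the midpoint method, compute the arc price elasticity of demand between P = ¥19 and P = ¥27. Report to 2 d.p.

At P = 19, Q = 1738; at P = 27, Q = 177.
ΔQ = -1561, ΔP = 8. Midpoints: P̄ = 23.00, Q̄ = 957.5.
ε = (ΔQ/ΔP)(P̄/Q̄) = (-1561/8)(23.00/957.5).

-4.69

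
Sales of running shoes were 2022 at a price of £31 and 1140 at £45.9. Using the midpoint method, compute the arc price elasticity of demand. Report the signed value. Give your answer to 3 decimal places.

ΔQ = 1140 − 2022 = -882; ΔP = 45.9 − 31 = 14.9.
Midpoints: P̄ = 38.45, Q̄ = 1581.0.
ε = (ΔQ/ΔP)(P̄/Q̄) = (-882/14.9)(38.45/1581.0).

-1.440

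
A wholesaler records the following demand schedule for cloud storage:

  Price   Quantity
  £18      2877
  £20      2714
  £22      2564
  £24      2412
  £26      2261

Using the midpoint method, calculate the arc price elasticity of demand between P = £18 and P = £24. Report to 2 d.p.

At P = 18, Q = 2877; at P = 24, Q = 2412.
ΔQ = -465, ΔP = 6. Midpoints: P̄ = 21.00, Q̄ = 2644.5.
ε = (ΔQ/ΔP)(P̄/Q̄) = (-465/6)(21.00/2644.5).

-0.62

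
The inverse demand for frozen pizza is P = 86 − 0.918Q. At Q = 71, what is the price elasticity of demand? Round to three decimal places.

At Q = 71, P = 86 − 0.918(71) = 20.82.
dP/dQ = −0.918, so dQ/dP = 1/(−0.918) = -1.089.
ε = (dQ/dP)(P/Q) = (-1.089)(20.82/71).

-0.319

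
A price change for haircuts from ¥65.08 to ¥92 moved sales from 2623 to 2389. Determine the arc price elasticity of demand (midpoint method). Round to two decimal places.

ΔQ = 2389 − 2623 = -234; ΔP = 92 − 65.08 = 26.92.
Midpoints: P̄ = 78.54, Q̄ = 2506.0.
ε = (ΔQ/ΔP)(P̄/Q̄) = (-234/26.92)(78.54/2506.0).

-0.27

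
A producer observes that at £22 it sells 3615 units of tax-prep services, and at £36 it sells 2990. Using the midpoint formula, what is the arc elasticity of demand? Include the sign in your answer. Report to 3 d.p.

ΔQ = 2990 − 3615 = -625; ΔP = 36 − 22 = 14.
Midpoints: P̄ = 29.00, Q̄ = 3302.5.
ε = (ΔQ/ΔP)(P̄/Q̄) = (-625/14)(29.00/3302.5).

-0.392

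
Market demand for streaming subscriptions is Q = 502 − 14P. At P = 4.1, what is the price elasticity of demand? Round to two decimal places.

-0.13

At P = 4.1, Q = 444.600.
dQ/dP = −14.
ε = (dQ/dP)(P/Q) = (-14)(4.1/444.600).
|ε| < 1, so demand is inelastic at this price.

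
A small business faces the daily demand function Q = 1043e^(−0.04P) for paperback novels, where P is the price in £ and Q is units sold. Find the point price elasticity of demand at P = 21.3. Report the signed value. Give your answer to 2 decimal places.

At P = 21.3, Q = 444.903.
dQ/dP = −0.04·1043e^(−0.04P) = −0.04Q = -17.796.
ε = (dQ/dP)(P/Q) = (-17.796)(21.3/444.903).
|ε| < 1, so demand is inelastic at this price.

-0.85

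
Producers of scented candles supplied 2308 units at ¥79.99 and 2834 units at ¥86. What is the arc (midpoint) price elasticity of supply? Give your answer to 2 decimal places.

ΔQ = 2834 − 2308 = 526; ΔP = 86 − 79.99 = 6.01.
Midpoints: P̄ = 83.00, Q̄ = 2571.0.
ε_s = (ΔQ/ΔP)(P̄/Q̄) = (526/6.01)(83.00/2571.0).

2.83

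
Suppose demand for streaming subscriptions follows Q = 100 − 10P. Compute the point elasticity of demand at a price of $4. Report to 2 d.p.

-0.67

At P = 4, Q = 60.
dQ/dP = −10.
ε = (dQ/dP)(P/Q) = (-10)(4/60).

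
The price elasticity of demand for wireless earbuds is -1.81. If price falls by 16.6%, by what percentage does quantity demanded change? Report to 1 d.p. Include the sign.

%ΔQ ≈ ε × %ΔP = (-1.81)(-16.6%) = 30.05%.

30.0%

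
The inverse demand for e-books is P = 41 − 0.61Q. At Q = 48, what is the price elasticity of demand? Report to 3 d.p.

-0.400

At Q = 48, P = 41 − 0.61(48) = 11.72.
dP/dQ = −0.61, so dQ/dP = 1/(−0.61) = -1.639.
ε = (dQ/dP)(P/Q) = (-1.639)(11.72/48).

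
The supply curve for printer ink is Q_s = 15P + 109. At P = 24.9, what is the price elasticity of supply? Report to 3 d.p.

At P = 24.9, Q_s = 482.50.
dQ_s/dP = 15.
ε_s = (dQ_s/dP)(P/Q_s) = (15)(24.9/482.50).

0.774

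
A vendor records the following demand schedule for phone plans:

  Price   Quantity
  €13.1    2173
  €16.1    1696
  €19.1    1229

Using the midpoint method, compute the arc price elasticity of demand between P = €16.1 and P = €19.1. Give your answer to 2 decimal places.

-1.87

At P = 16.1, Q = 1696; at P = 19.1, Q = 1229.
ΔQ = -467, ΔP = 3.0. Midpoints: P̄ = 17.60, Q̄ = 1462.5.
ε = (ΔQ/ΔP)(P̄/Q̄) = (-467/3.0)(17.60/1462.5).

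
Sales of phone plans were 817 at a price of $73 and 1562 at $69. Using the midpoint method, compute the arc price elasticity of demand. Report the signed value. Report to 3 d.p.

-11.117

ΔQ = 1562 − 817 = 745; ΔP = 69 − 73 = -4.
Midpoints: P̄ = 71.00, Q̄ = 1189.5.
ε = (ΔQ/ΔP)(P̄/Q̄) = (745/-4)(71.00/1189.5).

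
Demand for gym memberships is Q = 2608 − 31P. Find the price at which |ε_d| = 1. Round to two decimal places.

42.06

For linear demand Q = a − bP, ε = −bP/(a − bP). |ε| = 1 when bP = a − bP, i.e. P = a/(2b).
P = 2608/(2·31) = 2608/62 = 42.0645.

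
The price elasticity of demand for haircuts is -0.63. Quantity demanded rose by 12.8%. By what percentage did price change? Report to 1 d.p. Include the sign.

%ΔP ≈ %ΔQ / ε = (12.8%)/(-0.63) = -20.32%.

-20.3%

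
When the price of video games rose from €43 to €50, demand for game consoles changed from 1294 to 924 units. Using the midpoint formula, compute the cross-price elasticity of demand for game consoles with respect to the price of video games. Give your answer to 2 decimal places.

-2.22

ΔQ_x = 924 − 1294 = -370; ΔP_y = 50 − 43 = 7.
Midpoints: P̄_y = 46.50, Q̄_x = 1109.0.
ε_xy = (ΔQ_x/ΔP_y)(P̄_y/Q̄_x) = (-370/7)(46.50/1109.0).
ε_xy < 0, so the goods are complements.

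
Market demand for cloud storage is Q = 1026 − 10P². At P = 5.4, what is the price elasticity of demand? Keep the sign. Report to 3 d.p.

-0.794

At P = 5.4, Q = 734.400.
dQ/dP = −20P = -108.
ε = (dQ/dP)(P/Q) = (-108)(5.4/734.400).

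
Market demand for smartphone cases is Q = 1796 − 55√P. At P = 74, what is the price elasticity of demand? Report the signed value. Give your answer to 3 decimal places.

-0.179

At P = 74, Q = 1322.872.
dQ/dP = −55/(2√P) = -3.197.
ε = (dQ/dP)(P/Q) = (-3.197)(74/1322.872).
|ε| < 1, so demand is inelastic at this price.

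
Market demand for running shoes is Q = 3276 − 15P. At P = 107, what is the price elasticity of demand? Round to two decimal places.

At P = 107, Q = 1671.
dQ/dP = −15.
ε = (dQ/dP)(P/Q) = (-15)(107/1671).

-0.96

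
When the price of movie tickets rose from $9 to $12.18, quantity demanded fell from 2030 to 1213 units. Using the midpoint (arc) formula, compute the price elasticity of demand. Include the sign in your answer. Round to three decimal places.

-1.678

ΔQ = 1213 − 2030 = -817; ΔP = 12.18 − 9 = 3.18.
Midpoints: P̄ = 10.59, Q̄ = 1621.5.
ε = (ΔQ/ΔP)(P̄/Q̄) = (-817/3.18)(10.59/1621.5).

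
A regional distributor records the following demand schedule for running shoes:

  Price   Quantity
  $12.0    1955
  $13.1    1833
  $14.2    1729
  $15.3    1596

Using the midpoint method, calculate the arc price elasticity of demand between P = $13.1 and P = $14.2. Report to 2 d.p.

At P = 13.1, Q = 1833; at P = 14.2, Q = 1729.
ΔQ = -104, ΔP = 1.1. Midpoints: P̄ = 13.65, Q̄ = 1781.0.
ε = (ΔQ/ΔP)(P̄/Q̄) = (-104/1.1)(13.65/1781.0).

-0.72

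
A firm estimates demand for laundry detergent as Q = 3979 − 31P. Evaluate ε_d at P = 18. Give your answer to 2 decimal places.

At P = 18, Q = 3421.
dQ/dP = −31.
ε = (dQ/dP)(P/Q) = (-31)(18/3421).

-0.16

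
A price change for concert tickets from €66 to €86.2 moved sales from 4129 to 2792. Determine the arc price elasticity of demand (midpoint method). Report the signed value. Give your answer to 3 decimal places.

ΔQ = 2792 − 4129 = -1337; ΔP = 86.2 − 66 = 20.2.
Midpoints: P̄ = 76.10, Q̄ = 3460.5.
ε = (ΔQ/ΔP)(P̄/Q̄) = (-1337/20.2)(76.10/3460.5).

-1.456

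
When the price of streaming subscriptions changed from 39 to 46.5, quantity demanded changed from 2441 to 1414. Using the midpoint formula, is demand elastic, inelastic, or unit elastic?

Arc ε ≈ -3.037.
|ε| = 3.04 > 1.

elastic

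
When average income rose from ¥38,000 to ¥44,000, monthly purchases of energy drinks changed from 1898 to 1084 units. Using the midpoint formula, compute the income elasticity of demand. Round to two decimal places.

ΔQ = -814, ΔI = 6000. Midpoints: Ī = 41,000, Q̄ = 1491.0.
ε_I = (ΔQ/ΔI)(Ī/Q̄) = (-814/6000)(41000/1491.0).

-3.73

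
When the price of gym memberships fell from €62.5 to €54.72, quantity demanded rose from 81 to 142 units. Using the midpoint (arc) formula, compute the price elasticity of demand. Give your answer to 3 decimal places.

-4.121

ΔQ = 142 − 81 = 61; ΔP = 54.72 − 62.5 = -7.78.
Midpoints: P̄ = 58.61, Q̄ = 111.5.
ε = (ΔQ/ΔP)(P̄/Q̄) = (61/-7.78)(58.61/111.5).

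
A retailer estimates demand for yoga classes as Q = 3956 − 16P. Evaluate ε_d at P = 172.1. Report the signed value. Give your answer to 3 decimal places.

-2.290

At P = 172.1, Q = 1202.400.
dQ/dP = −16.
ε = (dQ/dP)(P/Q) = (-16)(172.1/1202.400).
|ε| > 1, so demand is elastic at this price.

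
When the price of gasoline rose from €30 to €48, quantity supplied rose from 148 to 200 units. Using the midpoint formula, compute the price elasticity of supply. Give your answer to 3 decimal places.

0.648

ΔQ = 200 − 148 = 52; ΔP = 48 − 30 = 18.
Midpoints: P̄ = 39.00, Q̄ = 174.0.
ε_s = (ΔQ/ΔP)(P̄/Q̄) = (52/18)(39.00/174.0).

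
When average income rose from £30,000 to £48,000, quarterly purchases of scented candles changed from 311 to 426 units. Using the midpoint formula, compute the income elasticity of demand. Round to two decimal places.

0.68

ΔQ = 115, ΔI = 18000. Midpoints: Ī = 39,000, Q̄ = 368.5.
ε_I = (ΔQ/ΔI)(Ī/Q̄) = (115/18000)(39000/368.5).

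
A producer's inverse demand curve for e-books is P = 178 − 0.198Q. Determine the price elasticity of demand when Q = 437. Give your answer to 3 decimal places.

-1.057

At Q = 437, P = 178 − 0.198(437) = 91.47.
dP/dQ = −0.198, so dQ/dP = 1/(−0.198) = -5.051.
ε = (dQ/dP)(P/Q) = (-5.051)(91.47/437).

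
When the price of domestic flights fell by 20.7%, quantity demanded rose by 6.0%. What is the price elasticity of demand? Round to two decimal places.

ε = %ΔQ / %ΔP = (6.0)/(-20.7) = -0.290.

-0.29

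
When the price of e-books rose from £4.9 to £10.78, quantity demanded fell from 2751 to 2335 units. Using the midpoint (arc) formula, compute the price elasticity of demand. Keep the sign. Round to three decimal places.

-0.218

ΔQ = 2335 − 2751 = -416; ΔP = 10.78 − 4.9 = 5.88.
Midpoints: P̄ = 7.84, Q̄ = 2543.0.
ε = (ΔQ/ΔP)(P̄/Q̄) = (-416/5.88)(7.84/2543.0).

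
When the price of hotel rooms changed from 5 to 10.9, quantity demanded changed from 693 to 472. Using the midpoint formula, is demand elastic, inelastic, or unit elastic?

Arc ε ≈ -0.511.
|ε| = 0.51 < 1.

inelastic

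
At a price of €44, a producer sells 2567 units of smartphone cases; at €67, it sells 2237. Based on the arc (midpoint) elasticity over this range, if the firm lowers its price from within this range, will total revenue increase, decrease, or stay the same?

Arc ε = (-330/23)(55.50/2402.0) ≈ -0.332.
|ε| = 0.33 < 1, so demand is inelastic. A price cut therefore reduces total revenue.

decrease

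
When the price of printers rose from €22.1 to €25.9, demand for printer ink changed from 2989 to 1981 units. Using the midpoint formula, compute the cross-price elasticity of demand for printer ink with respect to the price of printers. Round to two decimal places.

-2.56

ΔQ_x = 1981 − 2989 = -1008; ΔP_y = 25.9 − 22.1 = 3.8.
Midpoints: P̄_y = 24.00, Q̄_x = 2485.0.
ε_xy = (ΔQ_x/ΔP_y)(P̄_y/Q̄_x) = (-1008/3.8)(24.00/2485.0).
ε_xy < 0, so the goods are complements.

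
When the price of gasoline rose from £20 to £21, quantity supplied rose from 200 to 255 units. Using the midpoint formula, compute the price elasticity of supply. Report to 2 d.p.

4.96

ΔQ = 255 − 200 = 55; ΔP = 21 − 20 = 1.
Midpoints: P̄ = 20.50, Q̄ = 227.5.
ε_s = (ΔQ/ΔP)(P̄/Q̄) = (55/1)(20.50/227.5).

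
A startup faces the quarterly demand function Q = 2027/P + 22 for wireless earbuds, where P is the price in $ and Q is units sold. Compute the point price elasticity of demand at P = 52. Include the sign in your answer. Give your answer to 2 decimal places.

At P = 52, Q = 60.981.
dQ/dP = −2027/P² = -0.750.
ε = (dQ/dP)(P/Q) = (-0.750)(52/60.981).

-0.64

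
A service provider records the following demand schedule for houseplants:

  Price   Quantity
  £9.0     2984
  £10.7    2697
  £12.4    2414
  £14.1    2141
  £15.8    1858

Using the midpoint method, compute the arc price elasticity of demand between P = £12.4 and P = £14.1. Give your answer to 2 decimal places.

At P = 12.4, Q = 2414; at P = 14.1, Q = 2141.
ΔQ = -273, ΔP = 1.7. Midpoints: P̄ = 13.25, Q̄ = 2277.5.
ε = (ΔQ/ΔP)(P̄/Q̄) = (-273/1.7)(13.25/2277.5).

-0.93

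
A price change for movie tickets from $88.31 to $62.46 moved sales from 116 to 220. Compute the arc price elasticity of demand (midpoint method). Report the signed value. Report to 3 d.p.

ΔQ = 220 − 116 = 104; ΔP = 62.46 − 88.31 = -25.85.
Midpoints: P̄ = 75.39, Q̄ = 168.0.
ε = (ΔQ/ΔP)(P̄/Q̄) = (104/-25.85)(75.39/168.0).

-1.805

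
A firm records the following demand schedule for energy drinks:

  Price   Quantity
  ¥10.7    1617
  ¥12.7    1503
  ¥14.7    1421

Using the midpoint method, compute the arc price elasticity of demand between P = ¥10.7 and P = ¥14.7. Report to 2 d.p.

-0.41

At P = 10.7, Q = 1617; at P = 14.7, Q = 1421.
ΔQ = -196, ΔP = 4.0. Midpoints: P̄ = 12.70, Q̄ = 1519.0.
ε = (ΔQ/ΔP)(P̄/Q̄) = (-196/4.0)(12.70/1519.0).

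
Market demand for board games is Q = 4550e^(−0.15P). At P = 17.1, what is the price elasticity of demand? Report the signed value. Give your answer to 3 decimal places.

At P = 17.1, Q = 349.982.
dQ/dP = −0.15·4550e^(−0.15P) = −0.15Q = -52.497.
ε = (dQ/dP)(P/Q) = (-52.497)(17.1/349.982).

-2.565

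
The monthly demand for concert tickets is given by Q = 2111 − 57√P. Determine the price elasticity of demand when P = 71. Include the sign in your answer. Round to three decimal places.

-0.147

At P = 71, Q = 1630.709.
dQ/dP = −57/(2√P) = -3.382.
ε = (dQ/dP)(P/Q) = (-3.382)(71/1630.709).
|ε| < 1, so demand is inelastic at this price.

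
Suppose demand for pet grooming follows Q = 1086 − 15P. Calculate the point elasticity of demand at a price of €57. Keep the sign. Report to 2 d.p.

At P = 57, Q = 231.
dQ/dP = −15.
ε = (dQ/dP)(P/Q) = (-15)(57/231).
|ε| > 1, so demand is elastic at this price.

-3.70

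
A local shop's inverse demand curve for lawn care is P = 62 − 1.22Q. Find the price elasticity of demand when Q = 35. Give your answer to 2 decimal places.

At Q = 35, P = 62 − 1.22(35) = 19.30.
dP/dQ = −1.22, so dQ/dP = 1/(−1.22) = -0.820.
ε = (dQ/dP)(P/Q) = (-0.820)(19.30/35).

-0.45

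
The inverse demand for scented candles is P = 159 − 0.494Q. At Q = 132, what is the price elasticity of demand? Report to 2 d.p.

At Q = 132, P = 159 − 0.494(132) = 93.79.
dP/dQ = −0.494, so dQ/dP = 1/(−0.494) = -2.024.
ε = (dQ/dP)(P/Q) = (-2.024)(93.79/132).

-1.44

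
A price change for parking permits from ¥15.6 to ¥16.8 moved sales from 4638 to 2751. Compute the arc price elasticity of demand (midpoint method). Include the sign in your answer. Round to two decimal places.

-6.90

ΔQ = 2751 − 4638 = -1887; ΔP = 16.8 − 15.6 = 1.2.
Midpoints: P̄ = 16.20, Q̄ = 3694.5.
ε = (ΔQ/ΔP)(P̄/Q̄) = (-1887/1.2)(16.20/3694.5).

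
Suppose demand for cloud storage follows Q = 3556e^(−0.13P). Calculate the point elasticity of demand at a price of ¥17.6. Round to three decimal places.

At P = 17.6, Q = 360.824.
dQ/dP = −0.13·3556e^(−0.13P) = −0.13Q = -46.907.
ε = (dQ/dP)(P/Q) = (-46.907)(17.6/360.824).

-2.288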